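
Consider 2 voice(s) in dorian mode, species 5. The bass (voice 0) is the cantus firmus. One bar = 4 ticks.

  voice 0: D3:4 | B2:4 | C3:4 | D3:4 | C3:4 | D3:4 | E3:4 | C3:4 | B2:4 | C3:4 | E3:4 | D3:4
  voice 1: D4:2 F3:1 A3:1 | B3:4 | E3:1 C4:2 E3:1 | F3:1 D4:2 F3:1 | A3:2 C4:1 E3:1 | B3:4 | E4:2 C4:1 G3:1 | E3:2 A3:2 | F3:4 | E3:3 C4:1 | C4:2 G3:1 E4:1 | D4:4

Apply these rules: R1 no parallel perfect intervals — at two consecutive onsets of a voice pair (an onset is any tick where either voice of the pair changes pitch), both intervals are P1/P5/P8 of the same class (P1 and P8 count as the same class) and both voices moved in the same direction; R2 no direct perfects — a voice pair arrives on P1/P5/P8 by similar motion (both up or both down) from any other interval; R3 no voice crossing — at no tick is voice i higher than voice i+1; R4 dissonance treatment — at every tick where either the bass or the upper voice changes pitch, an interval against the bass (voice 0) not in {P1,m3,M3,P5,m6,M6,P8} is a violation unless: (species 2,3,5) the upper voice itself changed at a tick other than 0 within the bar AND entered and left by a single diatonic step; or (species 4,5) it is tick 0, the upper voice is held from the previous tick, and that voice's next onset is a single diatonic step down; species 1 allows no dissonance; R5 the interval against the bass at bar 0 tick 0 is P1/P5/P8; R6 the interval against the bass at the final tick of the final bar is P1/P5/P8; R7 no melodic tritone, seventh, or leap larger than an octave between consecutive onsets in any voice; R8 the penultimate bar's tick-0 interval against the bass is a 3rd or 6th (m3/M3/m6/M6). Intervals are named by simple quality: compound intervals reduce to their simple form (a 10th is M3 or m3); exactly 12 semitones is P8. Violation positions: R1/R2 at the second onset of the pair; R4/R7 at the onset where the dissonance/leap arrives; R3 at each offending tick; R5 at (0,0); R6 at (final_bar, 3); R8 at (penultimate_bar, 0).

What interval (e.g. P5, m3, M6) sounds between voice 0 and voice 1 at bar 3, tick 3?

voice 0=D3 voice 1=F3 -> m3

m3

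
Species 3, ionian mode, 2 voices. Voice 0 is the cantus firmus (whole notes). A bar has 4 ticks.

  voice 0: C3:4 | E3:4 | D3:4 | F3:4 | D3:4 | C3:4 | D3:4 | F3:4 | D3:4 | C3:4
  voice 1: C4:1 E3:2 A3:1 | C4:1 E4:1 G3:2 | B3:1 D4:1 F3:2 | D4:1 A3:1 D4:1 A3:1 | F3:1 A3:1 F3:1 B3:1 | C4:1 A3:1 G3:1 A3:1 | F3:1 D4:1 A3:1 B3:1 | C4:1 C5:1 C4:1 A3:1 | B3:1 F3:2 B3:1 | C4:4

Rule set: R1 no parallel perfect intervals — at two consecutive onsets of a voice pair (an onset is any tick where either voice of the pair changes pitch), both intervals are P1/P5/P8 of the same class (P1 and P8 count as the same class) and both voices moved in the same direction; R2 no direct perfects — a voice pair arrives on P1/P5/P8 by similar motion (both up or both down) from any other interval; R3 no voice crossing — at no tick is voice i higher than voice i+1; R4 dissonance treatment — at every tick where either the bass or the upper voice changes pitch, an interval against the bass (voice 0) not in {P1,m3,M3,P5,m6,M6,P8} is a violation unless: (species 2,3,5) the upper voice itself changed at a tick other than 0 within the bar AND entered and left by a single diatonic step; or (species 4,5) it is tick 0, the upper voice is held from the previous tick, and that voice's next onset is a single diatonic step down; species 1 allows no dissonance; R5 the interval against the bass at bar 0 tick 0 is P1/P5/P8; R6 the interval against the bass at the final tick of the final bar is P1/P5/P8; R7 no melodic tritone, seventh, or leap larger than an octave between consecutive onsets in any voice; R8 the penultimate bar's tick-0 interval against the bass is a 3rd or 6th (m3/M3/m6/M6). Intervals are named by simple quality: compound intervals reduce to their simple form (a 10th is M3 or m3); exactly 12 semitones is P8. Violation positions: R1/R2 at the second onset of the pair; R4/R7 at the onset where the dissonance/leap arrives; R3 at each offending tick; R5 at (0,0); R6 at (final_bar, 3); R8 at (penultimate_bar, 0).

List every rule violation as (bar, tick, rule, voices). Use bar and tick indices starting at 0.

(4, 3, R7, (1,))
(7, 0, R2, (0, 1))
(8, 1, R7, (1,))
(8, 3, R7, (1,))

bar 0: v0=C3 v1=C4 downbeat P8
bar 1: v0=E3 v1=C4 downbeat m6
bar 2: v0=D3 v1=B3 downbeat M6
bar 3: v0=F3 v1=D4 downbeat M6
bar 4: v0=D3 v1=F3 downbeat m3
bar 5: v0=C3 v1=C4 downbeat P8
bar 6: v0=D3 v1=F3 downbeat m3
bar 7: v0=F3 v1=C4 downbeat P5
bar 8: v0=D3 v1=B3 downbeat M6
bar 9: v0=C3 v1=C4 downbeat P8
  -> R7 @ bar 4 tick 3 v(1,): F3->B3 leap 6st
  -> R2 @ bar 7 tick 0 v(0, 1): D3/B3 M6 -> F3/C4 P5 similar
  -> R7 @ bar 8 tick 1 v(1,): B3->F3 leap 6st
  -> R7 @ bar 8 tick 3 v(1,): F3->B3 leap 6st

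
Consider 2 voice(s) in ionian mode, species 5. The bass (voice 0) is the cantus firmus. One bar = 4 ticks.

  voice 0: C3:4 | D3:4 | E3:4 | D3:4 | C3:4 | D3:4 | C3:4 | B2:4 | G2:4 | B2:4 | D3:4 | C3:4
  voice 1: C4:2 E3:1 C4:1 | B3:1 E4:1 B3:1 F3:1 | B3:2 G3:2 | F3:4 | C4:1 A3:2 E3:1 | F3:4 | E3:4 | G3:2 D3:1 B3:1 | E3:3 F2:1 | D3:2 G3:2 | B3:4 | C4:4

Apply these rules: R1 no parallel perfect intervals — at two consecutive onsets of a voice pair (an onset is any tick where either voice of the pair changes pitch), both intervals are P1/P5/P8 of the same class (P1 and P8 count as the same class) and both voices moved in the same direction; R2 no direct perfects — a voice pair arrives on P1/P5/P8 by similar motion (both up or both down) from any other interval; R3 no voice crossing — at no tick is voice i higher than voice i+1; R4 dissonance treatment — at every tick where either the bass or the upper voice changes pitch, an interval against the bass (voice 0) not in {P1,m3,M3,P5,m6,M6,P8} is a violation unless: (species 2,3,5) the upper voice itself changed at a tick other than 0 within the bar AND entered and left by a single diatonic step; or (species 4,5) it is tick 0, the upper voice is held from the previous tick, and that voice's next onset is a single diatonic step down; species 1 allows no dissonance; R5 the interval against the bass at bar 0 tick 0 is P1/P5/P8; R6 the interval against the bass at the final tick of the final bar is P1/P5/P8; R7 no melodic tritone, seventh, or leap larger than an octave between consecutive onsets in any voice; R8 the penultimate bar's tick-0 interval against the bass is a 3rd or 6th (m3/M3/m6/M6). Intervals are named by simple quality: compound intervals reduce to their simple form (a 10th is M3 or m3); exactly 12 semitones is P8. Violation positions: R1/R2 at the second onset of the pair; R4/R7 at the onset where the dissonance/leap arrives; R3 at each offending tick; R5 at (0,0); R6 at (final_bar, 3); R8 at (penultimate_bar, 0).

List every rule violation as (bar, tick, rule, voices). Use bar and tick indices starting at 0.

bar 0: v0=C3 v1=C4 downbeat P8
bar 1: v0=D3 v1=B3 downbeat M6
bar 2: v0=E3 v1=B3 downbeat P5
bar 3: v0=D3 v1=F3 downbeat m3
bar 4: v0=C3 v1=C4 downbeat P8
bar 5: v0=D3 v1=F3 downbeat m3
bar 6: v0=C3 v1=E3 downbeat M3
bar 7: v0=B2 v1=G3 downbeat m6
bar 8: v0=G2 v1=E3 downbeat M6
bar 9: v0=B2 v1=D3 downbeat m3
bar 10: v0=D3 v1=B3 downbeat M6
bar 11: v0=C3 v1=C4 downbeat P8
  -> R4 @ bar 1 tick 1 v(0, 1): D3/E4 M2 untreated
  -> R7 @ bar 1 tick 3 v(1,): B3->F3 leap 6st
  -> R2 @ bar 2 tick 0 v(0, 1): D3/F3 m3 -> E3/B3 P5 similar
  -> R7 @ bar 2 tick 0 v(1,): F3->B3 leap 6st
  -> R3 @ bar 8 tick 3 v(0, 1): G2 above F2
  -> R4 @ bar 8 tick 3 v(0, 1): G2/F2 M2 untreated
  -> R7 @ bar 8 tick 3 v(1,): E3->F2 leap 11st

(1, 1, R4, (0, 1))
(1, 3, R7, (1,))
(2, 0, R2, (0, 1))
(2, 0, R7, (1,))
(8, 3, R3, (0, 1))
(8, 3, R4, (0, 1))
(8, 3, R7, (1,))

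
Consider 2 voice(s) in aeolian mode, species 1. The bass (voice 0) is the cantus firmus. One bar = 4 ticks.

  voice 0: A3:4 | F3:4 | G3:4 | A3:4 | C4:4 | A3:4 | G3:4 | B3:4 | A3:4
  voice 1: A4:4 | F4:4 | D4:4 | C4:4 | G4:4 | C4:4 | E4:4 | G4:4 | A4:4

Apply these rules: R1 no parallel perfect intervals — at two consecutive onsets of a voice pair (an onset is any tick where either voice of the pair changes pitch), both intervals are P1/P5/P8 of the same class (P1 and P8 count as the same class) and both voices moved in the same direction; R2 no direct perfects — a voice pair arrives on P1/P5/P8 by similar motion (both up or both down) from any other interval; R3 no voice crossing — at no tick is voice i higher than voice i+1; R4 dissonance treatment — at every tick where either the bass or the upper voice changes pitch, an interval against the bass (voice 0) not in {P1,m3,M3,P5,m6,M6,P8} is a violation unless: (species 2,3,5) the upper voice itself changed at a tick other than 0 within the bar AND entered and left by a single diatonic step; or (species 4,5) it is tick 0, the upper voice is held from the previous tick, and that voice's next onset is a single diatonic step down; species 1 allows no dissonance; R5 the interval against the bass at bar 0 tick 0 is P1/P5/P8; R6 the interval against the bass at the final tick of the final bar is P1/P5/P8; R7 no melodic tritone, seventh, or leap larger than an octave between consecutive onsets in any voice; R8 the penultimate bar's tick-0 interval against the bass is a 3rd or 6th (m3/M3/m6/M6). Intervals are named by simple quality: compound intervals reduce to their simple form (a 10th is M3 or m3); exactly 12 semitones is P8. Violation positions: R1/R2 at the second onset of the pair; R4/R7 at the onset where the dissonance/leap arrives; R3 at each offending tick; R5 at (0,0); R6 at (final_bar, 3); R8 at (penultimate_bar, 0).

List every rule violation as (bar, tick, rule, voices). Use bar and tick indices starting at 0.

(1, 0, R1, (0, 1))
(4, 0, R2, (0, 1))

bar 0: v0=A3 v1=A4 downbeat P8
bar 1: v0=F3 v1=F4 downbeat P8
bar 2: v0=G3 v1=D4 downbeat P5
bar 3: v0=A3 v1=C4 downbeat m3
bar 4: v0=C4 v1=G4 downbeat P5
bar 5: v0=A3 v1=C4 downbeat m3
bar 6: v0=G3 v1=E4 downbeat M6
bar 7: v0=B3 v1=G4 downbeat m6
bar 8: v0=A3 v1=A4 downbeat P8
  -> R1 @ bar 1 tick 0 v(0, 1): A3/A4 P8 -> F3/F4 P8 similar
  -> R2 @ bar 4 tick 0 v(0, 1): A3/C4 m3 -> C4/G4 P5 similar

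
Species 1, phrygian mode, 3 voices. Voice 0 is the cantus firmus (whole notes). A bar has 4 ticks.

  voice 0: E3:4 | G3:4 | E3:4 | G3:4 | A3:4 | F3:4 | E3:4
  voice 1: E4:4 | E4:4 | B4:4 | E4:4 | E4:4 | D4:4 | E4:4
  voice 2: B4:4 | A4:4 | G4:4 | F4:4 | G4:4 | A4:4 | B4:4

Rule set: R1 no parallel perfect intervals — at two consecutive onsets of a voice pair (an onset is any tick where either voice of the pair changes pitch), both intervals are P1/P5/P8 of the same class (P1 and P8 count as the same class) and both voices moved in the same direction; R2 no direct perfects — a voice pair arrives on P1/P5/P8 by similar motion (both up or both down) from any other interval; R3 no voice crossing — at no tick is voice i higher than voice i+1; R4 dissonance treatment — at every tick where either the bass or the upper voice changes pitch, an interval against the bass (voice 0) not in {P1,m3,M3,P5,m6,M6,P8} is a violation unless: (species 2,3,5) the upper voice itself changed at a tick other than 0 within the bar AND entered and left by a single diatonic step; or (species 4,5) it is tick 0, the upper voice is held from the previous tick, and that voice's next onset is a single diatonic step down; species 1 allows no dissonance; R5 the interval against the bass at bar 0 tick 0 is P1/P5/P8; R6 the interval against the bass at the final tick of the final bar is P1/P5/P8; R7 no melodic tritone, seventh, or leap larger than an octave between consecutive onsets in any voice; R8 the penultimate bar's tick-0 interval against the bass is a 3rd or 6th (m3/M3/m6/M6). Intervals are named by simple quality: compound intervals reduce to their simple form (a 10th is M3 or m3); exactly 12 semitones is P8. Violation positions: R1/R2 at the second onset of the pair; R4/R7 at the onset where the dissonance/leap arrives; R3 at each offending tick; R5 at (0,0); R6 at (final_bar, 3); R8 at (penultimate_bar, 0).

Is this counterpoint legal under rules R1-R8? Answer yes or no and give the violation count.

bar 0: v0=E3 v1=E4 v2=B4 (P5)
bar 1: v0=G3 v1=E4 v2=A4 (M2)
bar 2: v0=E3 v1=B4 v2=G4 (m3)
bar 3: v0=G3 v1=E4 v2=F4 (m7)
bar 4: v0=A3 v1=E4 v2=G4 (m7)
bar 5: v0=F3 v1=D4 v2=A4 (M3)
bar 6: v0=E3 v1=E4 v2=B4 (P5)
  R4 @ bar1.0: G3/A4 M2 untreated
  R3 @ bar2.0: B4 above G4
  R3 @ bar2.1: B4 above G4
  R3 @ bar2.2: B4 above G4
  R3 @ bar2.3: B4 above G4
  R4 @ bar3.0: G3/F4 m7 untreated
  R4 @ bar4.0: A3/G4 m7 untreated
  R1 @ bar6.0: D4/A4 P5 -> E4/B4 P5 similar

No (8 violations)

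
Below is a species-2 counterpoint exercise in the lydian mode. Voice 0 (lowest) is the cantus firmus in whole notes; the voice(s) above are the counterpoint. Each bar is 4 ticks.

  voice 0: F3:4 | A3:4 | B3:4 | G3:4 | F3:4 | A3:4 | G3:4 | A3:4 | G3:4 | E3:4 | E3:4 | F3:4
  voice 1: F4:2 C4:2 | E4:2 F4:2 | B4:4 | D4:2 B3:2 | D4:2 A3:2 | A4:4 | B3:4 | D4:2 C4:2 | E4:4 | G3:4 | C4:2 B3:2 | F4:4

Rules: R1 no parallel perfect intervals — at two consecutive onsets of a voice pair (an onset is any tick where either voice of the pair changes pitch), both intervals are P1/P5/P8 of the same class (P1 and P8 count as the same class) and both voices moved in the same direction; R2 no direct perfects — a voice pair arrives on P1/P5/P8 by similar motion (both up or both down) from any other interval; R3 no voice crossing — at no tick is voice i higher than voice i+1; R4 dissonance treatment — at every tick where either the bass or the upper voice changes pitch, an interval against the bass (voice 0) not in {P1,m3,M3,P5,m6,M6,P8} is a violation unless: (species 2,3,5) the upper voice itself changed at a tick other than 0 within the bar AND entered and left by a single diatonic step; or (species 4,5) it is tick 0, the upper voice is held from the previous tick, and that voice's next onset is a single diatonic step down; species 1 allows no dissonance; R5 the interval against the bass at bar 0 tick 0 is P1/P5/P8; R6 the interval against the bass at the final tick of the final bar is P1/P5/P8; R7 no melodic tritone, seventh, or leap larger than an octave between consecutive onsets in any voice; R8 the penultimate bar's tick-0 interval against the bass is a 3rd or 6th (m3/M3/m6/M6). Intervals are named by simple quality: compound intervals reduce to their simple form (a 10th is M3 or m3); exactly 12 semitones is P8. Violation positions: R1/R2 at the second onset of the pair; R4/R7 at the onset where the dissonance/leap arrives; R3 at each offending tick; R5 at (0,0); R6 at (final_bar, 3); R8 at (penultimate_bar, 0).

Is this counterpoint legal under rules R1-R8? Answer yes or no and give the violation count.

bar 0: v0=F3 v1=F4 (P8)
bar 1: v0=A3 v1=E4 (P5)
bar 2: v0=B3 v1=B4 (P8)
bar 3: v0=G3 v1=D4 (P5)
bar 4: v0=F3 v1=D4 (M6)
bar 5: v0=A3 v1=A4 (P8)
bar 6: v0=G3 v1=B3 (M3)
bar 7: v0=A3 v1=D4 (P4)
bar 8: v0=G3 v1=E4 (M6)
bar 9: v0=E3 v1=G3 (m3)
bar 10: v0=E3 v1=C4 (m6)
bar 11: v0=F3 v1=F4 (P8)
  R1 @ bar1.0: F3/C4 P5 -> A3/E4 P5 similar
  R2 @ bar2.0: A3/F4 m6 -> B3/B4 P8 similar
  R7 @ bar2.0: F4->B4 leap 6st
  R2 @ bar3.0: B3/B4 P8 -> G3/D4 P5 similar
  R2 @ bar5.0: F3/A3 M3 -> A3/A4 P8 similar
  R7 @ bar6.0: A4->B3 leap 10st
  R4 @ bar7.0: A3/D4 P4 untreated
  R2 @ bar11.0: E3/B3 P5 -> F3/F4 P8 similar
  R7 @ bar11.0: B3->F4 leap 6st

No (9 violations)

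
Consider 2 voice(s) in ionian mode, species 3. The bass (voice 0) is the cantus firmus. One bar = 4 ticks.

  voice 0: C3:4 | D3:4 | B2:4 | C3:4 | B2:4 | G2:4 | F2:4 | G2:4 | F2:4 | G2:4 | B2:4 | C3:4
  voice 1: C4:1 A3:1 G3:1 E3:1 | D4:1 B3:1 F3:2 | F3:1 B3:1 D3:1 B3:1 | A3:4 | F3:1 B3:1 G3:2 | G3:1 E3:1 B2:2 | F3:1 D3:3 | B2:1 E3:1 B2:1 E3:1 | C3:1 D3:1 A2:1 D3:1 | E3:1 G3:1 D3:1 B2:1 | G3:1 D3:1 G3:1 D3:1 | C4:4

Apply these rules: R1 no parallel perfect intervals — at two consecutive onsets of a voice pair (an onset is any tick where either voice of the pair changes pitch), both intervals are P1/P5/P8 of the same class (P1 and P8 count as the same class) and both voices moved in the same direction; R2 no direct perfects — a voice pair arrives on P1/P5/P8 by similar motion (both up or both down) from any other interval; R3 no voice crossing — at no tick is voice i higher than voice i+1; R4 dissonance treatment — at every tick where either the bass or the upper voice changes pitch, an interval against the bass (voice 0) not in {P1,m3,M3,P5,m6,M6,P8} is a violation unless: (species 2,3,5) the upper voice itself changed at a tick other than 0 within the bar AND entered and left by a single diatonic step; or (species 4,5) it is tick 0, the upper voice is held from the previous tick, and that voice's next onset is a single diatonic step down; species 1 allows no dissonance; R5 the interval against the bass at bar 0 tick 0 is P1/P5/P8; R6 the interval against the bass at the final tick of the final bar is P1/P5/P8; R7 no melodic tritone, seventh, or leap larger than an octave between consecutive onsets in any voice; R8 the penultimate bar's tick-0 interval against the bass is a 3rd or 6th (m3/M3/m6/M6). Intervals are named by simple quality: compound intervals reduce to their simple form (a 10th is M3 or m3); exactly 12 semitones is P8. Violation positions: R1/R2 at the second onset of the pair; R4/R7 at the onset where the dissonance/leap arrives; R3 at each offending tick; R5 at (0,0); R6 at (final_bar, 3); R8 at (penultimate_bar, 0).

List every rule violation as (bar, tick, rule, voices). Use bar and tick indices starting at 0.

(1, 0, R2, (0, 1))
(1, 0, R7, (1,))
(1, 2, R7, (1,))
(2, 0, R4, (0, 1))
(2, 1, R7, (1,))
(4, 0, R4, (0, 1))
(4, 1, R7, (1,))
(6, 0, R7, (1,))
(8, 0, R2, (0, 1))
(11, 0, R2, (0, 1))
(11, 0, R7, (1,))

bar 0: v0=C3 v1=C4 downbeat P8
bar 1: v0=D3 v1=D4 downbeat P8
bar 2: v0=B2 v1=F3 downbeat TT
bar 3: v0=C3 v1=A3 downbeat M6
bar 4: v0=B2 v1=F3 downbeat TT
bar 5: v0=G2 v1=G3 downbeat P8
bar 6: v0=F2 v1=F3 downbeat P8
bar 7: v0=G2 v1=B2 downbeat M3
bar 8: v0=F2 v1=C3 downbeat P5
bar 9: v0=G2 v1=E3 downbeat M6
bar 10: v0=B2 v1=G3 downbeat m6
bar 11: v0=C3 v1=C4 downbeat P8
  -> R2 @ bar 1 tick 0 v(0, 1): C3/E3 M3 -> D3/D4 P8 similar
  -> R7 @ bar 1 tick 0 v(1,): E3->D4 leap 10st
  -> R7 @ bar 1 tick 2 v(1,): B3->F3 leap 6st
  -> R4 @ bar 2 tick 0 v(0, 1): B2/F3 TT untreated
  -> R7 @ bar 2 tick 1 v(1,): F3->B3 leap 6st
  -> R4 @ bar 4 tick 0 v(0, 1): B2/F3 TT untreated
  -> R7 @ bar 4 tick 1 v(1,): F3->B3 leap 6st
  -> R7 @ bar 6 tick 0 v(1,): B2->F3 leap 6st
  -> R2 @ bar 8 tick 0 v(0, 1): G2/E3 M6 -> F2/C3 P5 similar
  -> R2 @ bar 11 tick 0 v(0, 1): B2/D3 m3 -> C3/C4 P8 similar
  -> R7 @ bar 11 tick 0 v(1,): D3->C4 leap 10st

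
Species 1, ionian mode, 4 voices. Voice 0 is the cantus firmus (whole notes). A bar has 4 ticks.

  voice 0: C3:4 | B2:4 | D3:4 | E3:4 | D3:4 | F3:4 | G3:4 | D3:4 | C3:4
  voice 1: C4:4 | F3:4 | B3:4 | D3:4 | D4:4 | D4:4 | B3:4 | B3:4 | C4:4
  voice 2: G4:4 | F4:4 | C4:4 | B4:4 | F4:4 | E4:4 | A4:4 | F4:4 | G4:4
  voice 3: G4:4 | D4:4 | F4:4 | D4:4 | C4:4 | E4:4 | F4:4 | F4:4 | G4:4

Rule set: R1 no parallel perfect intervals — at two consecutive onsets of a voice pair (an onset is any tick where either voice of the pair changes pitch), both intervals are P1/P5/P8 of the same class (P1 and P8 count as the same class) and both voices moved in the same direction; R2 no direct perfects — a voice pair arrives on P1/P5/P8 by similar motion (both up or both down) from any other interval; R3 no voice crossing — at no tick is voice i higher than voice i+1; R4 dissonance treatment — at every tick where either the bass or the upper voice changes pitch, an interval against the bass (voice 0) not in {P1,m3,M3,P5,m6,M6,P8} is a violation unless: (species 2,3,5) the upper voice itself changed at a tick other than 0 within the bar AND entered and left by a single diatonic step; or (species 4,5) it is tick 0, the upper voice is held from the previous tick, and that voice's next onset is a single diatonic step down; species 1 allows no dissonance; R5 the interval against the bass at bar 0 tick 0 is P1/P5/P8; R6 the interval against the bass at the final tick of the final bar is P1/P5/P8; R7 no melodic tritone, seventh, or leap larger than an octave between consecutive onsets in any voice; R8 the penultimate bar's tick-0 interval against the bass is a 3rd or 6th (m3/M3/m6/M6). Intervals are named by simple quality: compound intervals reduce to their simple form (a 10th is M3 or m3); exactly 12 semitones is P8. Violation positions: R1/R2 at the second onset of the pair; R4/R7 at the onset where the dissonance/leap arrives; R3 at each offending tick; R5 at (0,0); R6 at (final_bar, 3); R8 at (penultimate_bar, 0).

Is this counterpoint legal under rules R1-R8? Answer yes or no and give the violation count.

bar 0: v0=C3 v1=C4 v2=G4 v3=G4 (P5)
bar 1: v0=B2 v1=F3 v2=F4 v3=D4 (m3)
bar 2: v0=D3 v1=B3 v2=C4 v3=F4 (m3)
bar 3: v0=E3 v1=D3 v2=B4 v3=D4 (m7)
bar 4: v0=D3 v1=D4 v2=F4 v3=C4 (m7)
bar 5: v0=F3 v1=D4 v2=E4 v3=E4 (M7)
bar 6: v0=G3 v1=B3 v2=A4 v3=F4 (m7)
bar 7: v0=D3 v1=B3 v2=F4 v3=F4 (m3)
bar 8: v0=C3 v1=C4 v2=G4 v3=G4 (P5)
  R2 @ bar1.0: C4/G4 P5 -> F3/F4 P8 similar
  R3 @ bar1.0: F4 above D4
  R4 @ bar1.0: B2/F3 TT untreated
  R4 @ bar1.0: B2/F4 TT untreated
  R3 @ bar1.1: F4 above D4
  R3 @ bar1.2: F4 above D4
  R3 @ bar1.3: F4 above D4
  R4 @ bar2.0: D3/C4 m7 untreated
  R7 @ bar2.0: F3->B3 leap 6st
  R2 @ bar3.0: D3/C4 m7 -> E3/B4 P5 similar
  R2 @ bar3.0: B3/F4 TT -> D3/D4 P8 similar
  R3 @ bar3.0: E3 above D3
  R3 @ bar3.0: B4 above D4
  R4 @ bar3.0: E3/D3 M2 untreated
  R4 @ bar3.0: E3/D4 m7 untreated
  R7 @ bar3.0: C4->B4 leap 11st
  R3 @ bar3.1: E3 above D3
  R3 @ bar3.1: B4 above D4
  R3 @ bar3.2: E3 above D3
  R3 @ bar3.2: B4 above D4
  R3 @ bar3.3: E3 above D3
  R3 @ bar3.3: B4 above D4
  R3 @ bar4.0: F4 above C4
  R4 @ bar4.0: D3/C4 m7 untreated
  R7 @ bar4.0: B4->F4 leap 6st
  R3 @ bar4.1: F4 above C4
  R3 @ bar4.2: F4 above C4
  R3 @ bar4.3: F4 above C4
  R4 @ bar5.0: F3/E4 M7 untreated
  R4 @ bar5.0: F3/E4 M7 untreated
  R3 @ bar6.0: A4 above F4
  R4 @ bar6.0: G3/A4 M2 untreated
  R4 @ bar6.0: G3/F4 m7 untreated
  R3 @ bar6.1: A4 above F4
  R3 @ bar6.2: A4 above F4
  R3 @ bar6.3: A4 above F4
  R1 @ bar8.0: F4/F4 P1 -> G4/G4 P1 similar
  R2 @ bar8.0: B3/F4 TT -> C4/G4 P5 similar
  R2 @ bar8.0: B3/F4 TT -> C4/G4 P5 similar

No (39 violations)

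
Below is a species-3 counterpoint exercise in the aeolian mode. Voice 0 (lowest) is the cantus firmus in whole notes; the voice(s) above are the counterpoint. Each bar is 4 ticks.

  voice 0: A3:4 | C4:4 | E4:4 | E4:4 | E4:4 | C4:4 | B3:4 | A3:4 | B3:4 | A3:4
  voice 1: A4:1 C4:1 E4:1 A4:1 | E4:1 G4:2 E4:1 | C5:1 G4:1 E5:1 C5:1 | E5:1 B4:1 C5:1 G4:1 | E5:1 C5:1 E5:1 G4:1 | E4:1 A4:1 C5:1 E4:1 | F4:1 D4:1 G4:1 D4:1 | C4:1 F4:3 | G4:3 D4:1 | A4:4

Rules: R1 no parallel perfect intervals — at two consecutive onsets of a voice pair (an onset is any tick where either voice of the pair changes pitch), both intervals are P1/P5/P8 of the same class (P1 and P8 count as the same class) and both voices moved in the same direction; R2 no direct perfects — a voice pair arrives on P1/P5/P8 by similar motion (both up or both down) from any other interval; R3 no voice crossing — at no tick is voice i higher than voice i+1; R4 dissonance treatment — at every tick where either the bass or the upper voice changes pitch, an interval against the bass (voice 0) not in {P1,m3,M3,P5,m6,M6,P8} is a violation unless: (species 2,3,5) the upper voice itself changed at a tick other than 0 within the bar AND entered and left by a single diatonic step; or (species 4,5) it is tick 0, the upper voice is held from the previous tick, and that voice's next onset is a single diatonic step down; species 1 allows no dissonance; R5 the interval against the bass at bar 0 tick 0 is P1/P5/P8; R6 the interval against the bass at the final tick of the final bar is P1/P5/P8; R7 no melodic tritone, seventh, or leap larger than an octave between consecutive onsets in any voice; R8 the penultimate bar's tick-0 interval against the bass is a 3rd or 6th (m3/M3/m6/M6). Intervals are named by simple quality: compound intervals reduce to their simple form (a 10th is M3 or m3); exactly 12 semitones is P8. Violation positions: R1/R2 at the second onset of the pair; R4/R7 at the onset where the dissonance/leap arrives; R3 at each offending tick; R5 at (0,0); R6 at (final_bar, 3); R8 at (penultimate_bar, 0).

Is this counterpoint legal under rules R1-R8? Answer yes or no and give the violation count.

bar 0: v0=A3 v1=A4 (P8)
bar 1: v0=C4 v1=E4 (M3)
bar 2: v0=E4 v1=C5 (m6)
bar 3: v0=E4 v1=E5 (P8)
bar 4: v0=E4 v1=E5 (P8)
bar 5: v0=C4 v1=E4 (M3)
bar 6: v0=B3 v1=F4 (TT)
bar 7: v0=A3 v1=C4 (m3)
bar 8: v0=B3 v1=G4 (m6)
bar 9: v0=A3 v1=A4 (P8)
  R4 @ bar6.0: B3/F4 TT untreated

No (1 violations)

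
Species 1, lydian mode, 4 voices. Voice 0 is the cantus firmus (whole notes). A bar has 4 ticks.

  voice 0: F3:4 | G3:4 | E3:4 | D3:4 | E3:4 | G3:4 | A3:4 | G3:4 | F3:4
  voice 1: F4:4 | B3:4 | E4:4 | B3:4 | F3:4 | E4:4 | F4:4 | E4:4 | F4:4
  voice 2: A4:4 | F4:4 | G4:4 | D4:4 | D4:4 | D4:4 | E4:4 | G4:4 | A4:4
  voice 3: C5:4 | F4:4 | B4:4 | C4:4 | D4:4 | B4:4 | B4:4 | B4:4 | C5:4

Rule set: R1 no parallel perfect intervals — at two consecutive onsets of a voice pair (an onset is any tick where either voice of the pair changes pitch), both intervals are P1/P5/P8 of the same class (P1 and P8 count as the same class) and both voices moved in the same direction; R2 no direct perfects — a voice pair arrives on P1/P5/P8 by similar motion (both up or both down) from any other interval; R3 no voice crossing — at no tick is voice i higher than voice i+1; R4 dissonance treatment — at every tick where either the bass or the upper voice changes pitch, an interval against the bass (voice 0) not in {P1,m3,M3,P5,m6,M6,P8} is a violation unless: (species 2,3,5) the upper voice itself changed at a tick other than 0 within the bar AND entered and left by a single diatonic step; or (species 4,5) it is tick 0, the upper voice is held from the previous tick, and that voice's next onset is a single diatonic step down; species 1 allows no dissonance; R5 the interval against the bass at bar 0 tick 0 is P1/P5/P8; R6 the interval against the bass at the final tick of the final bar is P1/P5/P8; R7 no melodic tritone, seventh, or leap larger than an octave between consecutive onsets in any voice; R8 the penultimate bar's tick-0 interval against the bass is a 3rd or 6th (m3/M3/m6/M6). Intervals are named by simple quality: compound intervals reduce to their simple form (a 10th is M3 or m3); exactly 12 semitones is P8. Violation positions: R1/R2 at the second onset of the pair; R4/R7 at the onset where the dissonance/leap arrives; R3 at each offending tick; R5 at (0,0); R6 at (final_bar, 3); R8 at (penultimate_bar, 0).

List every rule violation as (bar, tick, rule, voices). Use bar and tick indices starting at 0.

(0, 0, R5, (0, 2))
(1, 0, R2, (2, 3))
(1, 0, R4, (0, 2))
(1, 0, R4, (0, 3))
(1, 0, R7, (1,))
(2, 0, R2, (1, 3))
(2, 0, R7, (3,))
(3, 0, R2, (0, 2))
(3, 0, R3, (2, 3))
(3, 0, R4, (0, 3))
(3, 0, R7, (3,))
(3, 1, R3, (2, 3))
(3, 2, R3, (2, 3))
(3, 3, R3, (2, 3))
(4, 0, R4, (0, 1))
(4, 0, R4, (0, 2))
(4, 0, R4, (0, 3))
(4, 0, R7, (1,))
(5, 0, R2, (1, 3))
(5, 0, R3, (1, 2))
(5, 0, R7, (1,))
(5, 1, R3, (1, 2))
(5, 2, R3, (1, 2))
(5, 3, R3, (1, 2))
(6, 0, R1, (0, 2))
(6, 0, R3, (1, 2))
(6, 0, R4, (0, 3))
(6, 1, R3, (1, 2))
(6, 2, R3, (1, 2))
(6, 3, R3, (1, 2))
(7, 0, R8, (0, 2))
(8, 0, R1, (1, 3))
(8, 3, R6, (0, 2))

bar 0: v0=F3 v1=F4 v2=A4 v3=C5 downbeat P5
bar 1: v0=G3 v1=B3 v2=F4 v3=F4 downbeat m7
bar 2: v0=E3 v1=E4 v2=G4 v3=B4 downbeat P5
bar 3: v0=D3 v1=B3 v2=D4 v3=C4 downbeat m7
bar 4: v0=E3 v1=F3 v2=D4 v3=D4 downbeat m7
bar 5: v0=G3 v1=E4 v2=D4 v3=B4 downbeat M3
bar 6: v0=A3 v1=F4 v2=E4 v3=B4 downbeat M2
bar 7: v0=G3 v1=E4 v2=G4 v3=B4 downbeat M3
bar 8: v0=F3 v1=F4 v2=A4 v3=C5 downbeat P5
  -> R5 @ bar 0 tick 0 v(0, 2): opens on M3
  -> R2 @ bar 1 tick 0 v(2, 3): A4/C5 m3 -> F4/F4 P1 similar
  -> R4 @ bar 1 tick 0 v(0, 2): G3/F4 m7 untreated
  -> R4 @ bar 1 tick 0 v(0, 3): G3/F4 m7 untreated
  -> R7 @ bar 1 tick 0 v(1,): F4->B3 leap 6st
  -> R2 @ bar 2 tick 0 v(1, 3): B3/F4 TT -> E4/B4 P5 similar
  -> R7 @ bar 2 tick 0 v(3,): F4->B4 leap 6st
  -> R2 @ bar 3 tick 0 v(0, 2): E3/G4 m3 -> D3/D4 P8 similar
  -> R3 @ bar 3 tick 0 v(2, 3): D4 above C4
  -> R4 @ bar 3 tick 0 v(0, 3): D3/C4 m7 untreated
  -> R7 @ bar 3 tick 0 v(3,): B4->C4 leap 11st
  -> R3 @ bar 3 tick 1 v(2, 3): D4 above C4
  -> R3 @ bar 3 tick 2 v(2, 3): D4 above C4
  -> R3 @ bar 3 tick 3 v(2, 3): D4 above C4
  -> R4 @ bar 4 tick 0 v(0, 1): E3/F3 m2 untreated
  -> R4 @ bar 4 tick 0 v(0, 2): E3/D4 m7 untreated
  -> R4 @ bar 4 tick 0 v(0, 3): E3/D4 m7 untreated
  -> R7 @ bar 4 tick 0 v(1,): B3->F3 leap 6st
  -> R2 @ bar 5 tick 0 v(1, 3): F3/D4 M6 -> E4/B4 P5 similar
  -> R3 @ bar 5 tick 0 v(1, 2): E4 above D4
  -> R7 @ bar 5 tick 0 v(1,): F3->E4 leap 11st
  -> R3 @ bar 5 tick 1 v(1, 2): E4 above D4
  -> R3 @ bar 5 tick 2 v(1, 2): E4 above D4
  -> R3 @ bar 5 tick 3 v(1, 2): E4 above D4
  -> R1 @ bar 6 tick 0 v(0, 2): G3/D4 P5 -> A3/E4 P5 similar
  -> R3 @ bar 6 tick 0 v(1, 2): F4 above E4
  -> R4 @ bar 6 tick 0 v(0, 3): A3/B4 M2 untreated
  -> R3 @ bar 6 tick 1 v(1, 2): F4 above E4
  -> R3 @ bar 6 tick 2 v(1, 2): F4 above E4
  -> R3 @ bar 6 tick 3 v(1, 2): F4 above E4
  -> R8 @ bar 7 tick 0 v(0, 2): penult P8 not 3rd/6th
  -> R1 @ bar 8 tick 0 v(1, 3): E4/B4 P5 -> F4/C5 P5 similar
  -> R6 @ bar 8 tick 3 v(0, 2): closes on M3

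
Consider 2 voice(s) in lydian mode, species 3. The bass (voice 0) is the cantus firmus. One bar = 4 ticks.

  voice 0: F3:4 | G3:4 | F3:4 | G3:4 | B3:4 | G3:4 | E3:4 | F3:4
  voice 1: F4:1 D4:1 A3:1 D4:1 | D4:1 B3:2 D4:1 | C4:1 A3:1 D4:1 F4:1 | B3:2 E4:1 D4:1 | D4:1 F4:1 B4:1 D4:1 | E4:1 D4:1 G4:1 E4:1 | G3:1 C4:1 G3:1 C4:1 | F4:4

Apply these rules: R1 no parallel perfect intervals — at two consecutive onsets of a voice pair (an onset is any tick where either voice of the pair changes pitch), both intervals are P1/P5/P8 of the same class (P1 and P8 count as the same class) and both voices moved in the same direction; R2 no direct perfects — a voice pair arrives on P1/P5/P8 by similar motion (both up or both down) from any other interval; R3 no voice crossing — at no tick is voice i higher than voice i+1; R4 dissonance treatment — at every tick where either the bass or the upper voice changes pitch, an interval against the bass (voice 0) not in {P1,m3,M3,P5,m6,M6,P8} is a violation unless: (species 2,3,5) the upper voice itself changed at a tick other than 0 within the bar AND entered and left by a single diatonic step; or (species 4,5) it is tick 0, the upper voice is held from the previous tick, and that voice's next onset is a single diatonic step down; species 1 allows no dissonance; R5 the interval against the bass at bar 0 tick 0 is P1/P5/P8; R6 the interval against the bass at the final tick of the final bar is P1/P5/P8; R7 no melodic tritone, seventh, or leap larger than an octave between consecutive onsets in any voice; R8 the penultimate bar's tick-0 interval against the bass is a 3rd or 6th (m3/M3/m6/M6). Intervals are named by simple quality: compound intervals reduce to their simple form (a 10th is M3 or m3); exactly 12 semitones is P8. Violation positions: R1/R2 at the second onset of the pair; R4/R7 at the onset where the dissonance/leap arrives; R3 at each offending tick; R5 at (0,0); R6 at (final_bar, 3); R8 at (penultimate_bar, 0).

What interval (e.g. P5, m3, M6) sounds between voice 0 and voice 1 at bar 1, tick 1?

M3

voice 0=G3 voice 1=B3 -> M3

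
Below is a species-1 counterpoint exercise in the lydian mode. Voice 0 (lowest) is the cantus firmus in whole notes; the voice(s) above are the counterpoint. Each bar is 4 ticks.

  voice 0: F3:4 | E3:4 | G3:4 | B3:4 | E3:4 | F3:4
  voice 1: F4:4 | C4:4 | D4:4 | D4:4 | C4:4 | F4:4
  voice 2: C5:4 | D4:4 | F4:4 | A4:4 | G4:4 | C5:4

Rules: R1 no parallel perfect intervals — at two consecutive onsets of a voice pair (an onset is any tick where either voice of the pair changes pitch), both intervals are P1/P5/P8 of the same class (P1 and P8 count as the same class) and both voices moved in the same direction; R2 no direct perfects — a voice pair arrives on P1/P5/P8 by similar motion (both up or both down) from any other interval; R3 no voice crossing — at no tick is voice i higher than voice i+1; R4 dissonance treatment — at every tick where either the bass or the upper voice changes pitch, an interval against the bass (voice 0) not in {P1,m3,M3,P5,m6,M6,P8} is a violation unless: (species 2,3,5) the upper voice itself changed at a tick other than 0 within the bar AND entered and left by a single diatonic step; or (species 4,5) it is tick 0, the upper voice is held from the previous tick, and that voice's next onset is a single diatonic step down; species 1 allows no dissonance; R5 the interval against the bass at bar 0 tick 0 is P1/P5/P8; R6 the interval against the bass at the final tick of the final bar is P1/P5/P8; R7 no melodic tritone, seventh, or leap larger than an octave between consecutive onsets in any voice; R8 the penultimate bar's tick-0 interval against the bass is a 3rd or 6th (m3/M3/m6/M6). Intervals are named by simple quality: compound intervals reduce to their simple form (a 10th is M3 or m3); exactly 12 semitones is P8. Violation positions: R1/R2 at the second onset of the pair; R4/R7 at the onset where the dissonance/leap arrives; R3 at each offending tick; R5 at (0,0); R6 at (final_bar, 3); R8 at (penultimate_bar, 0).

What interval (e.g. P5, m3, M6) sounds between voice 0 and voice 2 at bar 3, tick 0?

m7

voice 0=B3 voice 2=A4 -> m7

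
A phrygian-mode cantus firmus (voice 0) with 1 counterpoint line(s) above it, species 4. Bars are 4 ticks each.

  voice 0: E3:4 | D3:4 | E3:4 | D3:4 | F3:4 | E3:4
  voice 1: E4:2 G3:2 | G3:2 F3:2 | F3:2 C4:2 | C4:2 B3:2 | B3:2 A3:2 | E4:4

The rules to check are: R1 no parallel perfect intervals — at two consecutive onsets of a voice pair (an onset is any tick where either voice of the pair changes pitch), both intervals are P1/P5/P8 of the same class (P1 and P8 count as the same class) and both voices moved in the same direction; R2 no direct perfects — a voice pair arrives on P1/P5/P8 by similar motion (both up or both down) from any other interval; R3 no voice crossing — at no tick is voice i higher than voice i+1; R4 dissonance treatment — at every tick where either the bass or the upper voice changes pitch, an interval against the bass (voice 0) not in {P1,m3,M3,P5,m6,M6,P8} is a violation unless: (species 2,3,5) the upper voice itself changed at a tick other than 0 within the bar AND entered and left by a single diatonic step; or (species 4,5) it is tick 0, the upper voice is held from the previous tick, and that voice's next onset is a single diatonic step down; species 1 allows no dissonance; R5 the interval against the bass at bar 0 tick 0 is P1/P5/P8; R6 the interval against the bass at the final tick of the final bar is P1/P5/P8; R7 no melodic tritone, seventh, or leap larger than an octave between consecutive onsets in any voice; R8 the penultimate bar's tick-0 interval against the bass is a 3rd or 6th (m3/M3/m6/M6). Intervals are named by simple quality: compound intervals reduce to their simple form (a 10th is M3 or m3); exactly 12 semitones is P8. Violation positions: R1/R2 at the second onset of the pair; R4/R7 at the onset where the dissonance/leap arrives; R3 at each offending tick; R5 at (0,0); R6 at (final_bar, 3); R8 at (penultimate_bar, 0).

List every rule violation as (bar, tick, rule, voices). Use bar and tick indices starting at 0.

(2, 0, R4, (0, 1))
(4, 0, R8, (0, 1))

bar 0: v0=E3 v1=E4 downbeat P8
bar 1: v0=D3 v1=G3 downbeat P4
bar 2: v0=E3 v1=F3 downbeat m2
bar 3: v0=D3 v1=C4 downbeat m7
bar 4: v0=F3 v1=B3 downbeat TT
bar 5: v0=E3 v1=E4 downbeat P8
  -> R4 @ bar 2 tick 0 v(0, 1): E3/F3 m2 untreated
  -> R8 @ bar 4 tick 0 v(0, 1): penult TT not 3rd/6th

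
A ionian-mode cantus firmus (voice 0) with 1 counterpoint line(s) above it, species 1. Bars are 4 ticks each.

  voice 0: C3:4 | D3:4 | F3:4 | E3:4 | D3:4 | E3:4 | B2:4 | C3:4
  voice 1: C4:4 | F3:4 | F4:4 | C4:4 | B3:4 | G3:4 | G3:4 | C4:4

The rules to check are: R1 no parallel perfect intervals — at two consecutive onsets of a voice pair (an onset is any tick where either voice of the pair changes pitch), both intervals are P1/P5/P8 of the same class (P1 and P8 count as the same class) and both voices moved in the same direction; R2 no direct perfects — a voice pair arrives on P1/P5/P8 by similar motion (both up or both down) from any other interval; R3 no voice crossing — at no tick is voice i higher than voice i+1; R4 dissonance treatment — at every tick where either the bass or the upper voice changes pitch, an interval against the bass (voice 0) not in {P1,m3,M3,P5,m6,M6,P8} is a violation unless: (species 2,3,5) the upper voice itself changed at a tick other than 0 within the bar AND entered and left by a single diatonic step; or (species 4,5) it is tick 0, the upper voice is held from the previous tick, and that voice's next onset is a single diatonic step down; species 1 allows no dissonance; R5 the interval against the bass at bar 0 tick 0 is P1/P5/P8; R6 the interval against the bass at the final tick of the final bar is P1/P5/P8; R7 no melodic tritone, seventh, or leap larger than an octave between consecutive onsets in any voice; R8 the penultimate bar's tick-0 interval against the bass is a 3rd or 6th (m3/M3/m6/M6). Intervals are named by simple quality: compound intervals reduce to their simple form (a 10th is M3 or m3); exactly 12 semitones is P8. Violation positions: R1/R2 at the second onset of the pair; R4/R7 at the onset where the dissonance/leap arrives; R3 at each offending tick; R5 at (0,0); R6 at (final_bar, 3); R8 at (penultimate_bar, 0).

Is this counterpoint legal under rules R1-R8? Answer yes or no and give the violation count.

No (2 violations)

bar 0: v0=C3 v1=C4 (P8)
bar 1: v0=D3 v1=F3 (m3)
bar 2: v0=F3 v1=F4 (P8)
bar 3: v0=E3 v1=C4 (m6)
bar 4: v0=D3 v1=B3 (M6)
bar 5: v0=E3 v1=G3 (m3)
bar 6: v0=B2 v1=G3 (m6)
bar 7: v0=C3 v1=C4 (P8)
  R2 @ bar2.0: D3/F3 m3 -> F3/F4 P8 similar
  R2 @ bar7.0: B2/G3 m6 -> C3/C4 P8 similar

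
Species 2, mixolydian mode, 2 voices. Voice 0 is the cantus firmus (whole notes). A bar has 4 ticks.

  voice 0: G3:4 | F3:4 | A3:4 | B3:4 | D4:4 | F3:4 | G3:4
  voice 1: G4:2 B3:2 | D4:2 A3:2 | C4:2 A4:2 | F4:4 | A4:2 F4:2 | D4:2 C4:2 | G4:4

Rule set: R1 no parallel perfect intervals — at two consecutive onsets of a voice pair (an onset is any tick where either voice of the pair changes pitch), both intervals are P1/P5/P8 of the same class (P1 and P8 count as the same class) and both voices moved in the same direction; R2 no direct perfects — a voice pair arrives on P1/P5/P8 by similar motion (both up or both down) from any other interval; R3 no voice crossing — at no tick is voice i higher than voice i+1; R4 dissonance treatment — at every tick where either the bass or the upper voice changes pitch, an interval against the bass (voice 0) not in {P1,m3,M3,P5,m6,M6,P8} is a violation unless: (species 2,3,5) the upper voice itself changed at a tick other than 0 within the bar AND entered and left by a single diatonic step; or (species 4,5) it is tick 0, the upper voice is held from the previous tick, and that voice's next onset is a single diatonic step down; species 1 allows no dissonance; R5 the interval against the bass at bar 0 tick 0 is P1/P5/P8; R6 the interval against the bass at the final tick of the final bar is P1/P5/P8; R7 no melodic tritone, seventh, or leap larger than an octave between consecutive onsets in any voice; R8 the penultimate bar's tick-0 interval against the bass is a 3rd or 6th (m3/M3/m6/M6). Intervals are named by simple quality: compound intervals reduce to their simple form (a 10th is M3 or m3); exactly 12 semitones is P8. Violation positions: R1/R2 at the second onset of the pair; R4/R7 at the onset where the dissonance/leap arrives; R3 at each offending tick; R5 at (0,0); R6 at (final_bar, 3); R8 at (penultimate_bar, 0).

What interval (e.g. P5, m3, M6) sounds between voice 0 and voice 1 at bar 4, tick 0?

voice 0=D4 voice 1=A4 -> P5

P5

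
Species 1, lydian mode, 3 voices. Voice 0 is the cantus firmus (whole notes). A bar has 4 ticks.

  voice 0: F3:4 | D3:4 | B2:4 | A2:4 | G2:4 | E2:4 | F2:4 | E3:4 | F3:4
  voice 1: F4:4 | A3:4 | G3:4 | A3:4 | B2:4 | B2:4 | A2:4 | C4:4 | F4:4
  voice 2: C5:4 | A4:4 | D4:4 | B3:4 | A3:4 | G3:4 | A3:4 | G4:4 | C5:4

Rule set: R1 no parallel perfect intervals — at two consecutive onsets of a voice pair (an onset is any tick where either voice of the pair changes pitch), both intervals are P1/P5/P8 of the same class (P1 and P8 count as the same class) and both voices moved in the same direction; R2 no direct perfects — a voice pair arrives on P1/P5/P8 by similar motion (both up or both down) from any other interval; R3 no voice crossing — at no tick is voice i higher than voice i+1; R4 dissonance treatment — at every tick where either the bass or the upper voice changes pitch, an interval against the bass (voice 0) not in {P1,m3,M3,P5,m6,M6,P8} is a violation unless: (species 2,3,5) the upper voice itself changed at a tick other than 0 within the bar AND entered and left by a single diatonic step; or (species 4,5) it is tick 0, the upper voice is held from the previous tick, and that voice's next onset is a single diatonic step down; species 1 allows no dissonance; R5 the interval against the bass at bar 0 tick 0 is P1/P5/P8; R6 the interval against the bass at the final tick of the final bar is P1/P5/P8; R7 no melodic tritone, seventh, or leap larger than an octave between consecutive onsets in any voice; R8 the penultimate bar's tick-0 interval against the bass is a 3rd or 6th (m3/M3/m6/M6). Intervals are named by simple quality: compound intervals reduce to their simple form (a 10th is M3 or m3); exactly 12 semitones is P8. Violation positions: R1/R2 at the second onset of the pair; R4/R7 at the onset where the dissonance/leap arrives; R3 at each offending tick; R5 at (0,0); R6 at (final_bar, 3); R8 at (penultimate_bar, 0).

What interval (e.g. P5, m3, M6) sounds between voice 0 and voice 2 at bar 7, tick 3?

voice 0=E3 voice 2=G4 -> m3

m3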